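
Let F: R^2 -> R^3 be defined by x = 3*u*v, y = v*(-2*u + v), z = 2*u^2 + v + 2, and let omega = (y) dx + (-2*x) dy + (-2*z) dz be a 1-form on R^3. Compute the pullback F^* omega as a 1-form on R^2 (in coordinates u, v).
F^* omega = (-16*u^3 + 6*u*v^2 - 8*u*v - 16*u + 3*v^3) du + (6*u^2*v - 4*u^2 - 9*u*v^2 - 2*v - 4) dv

Using F^*(f dg) = (f ∘ F) d(g ∘ F), substitute each coordinate x_i by F_i(u, v) in f_i, and replace dx_i by d F_i = (∂F_i/∂u) du + (∂F_i/∂v) dv.
  For the x component: f_1(F) = v*(-2*u + v); d F_1 = (3*v) du + (3*u) dv
  For the y component: f_2(F) = -6*u*v; d F_2 = (-2*v) du + (-2*u + 2*v) dv
  For the z component: f_3(F) = -4*u^2 - 2*v - 4; d F_3 = (4*u) du + (1) dv
Combining and collecting du, dv coefficients:
  coeff of du: -16*u^3 + 6*u*v^2 - 8*u*v - 16*u + 3*v^3
  coeff of dv: 6*u^2*v - 4*u^2 - 9*u*v^2 - 2*v - 4
F^* omega = (-16*u^3 + 6*u*v^2 - 8*u*v - 16*u + 3*v^3) du + (6*u^2*v - 4*u^2 - 9*u*v^2 - 2*v - 4) dv.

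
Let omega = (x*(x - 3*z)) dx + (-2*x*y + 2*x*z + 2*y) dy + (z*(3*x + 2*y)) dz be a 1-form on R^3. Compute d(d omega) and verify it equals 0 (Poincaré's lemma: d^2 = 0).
d(d omega) = 0

Step 1: d omega = sum_{i<j} (∂f_j/∂x_i - ∂f_i/∂x_j) dx_i ∧ dx_j:
  coeff of dx ∧ dy: -2*y + 2*z
  coeff of dx ∧ dz: 3*x + 3*z
  coeff of dy ∧ dz: -2*x + 2*z
Step 2: Apply d again to each 2-form coefficient. The only possible 3-form in R^3 is dx ∧ dy ∧ dz, with coefficient
  ∂(coeff of dy∧dz)/∂x - ∂(coeff of dx∧dz)/∂y + ∂(coeff of dx∧dy)/∂z
  = ∂/∂x (-2*x + 2*z) - ∂/∂y (3*x + 3*z) + ∂/∂z (-2*y + 2*z).
Each of these terms simplifies to sums of mixed partials that cancel in pairs. The result is 0 (by equality of mixed partials for smooth functions — Schwarz / Clairaut).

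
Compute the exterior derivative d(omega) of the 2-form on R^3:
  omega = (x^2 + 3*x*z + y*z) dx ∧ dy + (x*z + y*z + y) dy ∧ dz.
d(omega) = (3*x + y + z) dx ∧ dy ∧ dz

For a 2-form omega = sum_{i<j} g_{ij} dx_i ∧ dx_j, the exterior derivative is
  d(omega) = sum_{i<j} d(g_{ij}) ∧ dx_i ∧ dx_j = sum_{i<j, k} (∂g_{ij}/∂x_k) dx_k ∧ dx_i ∧ dx_j.
Expand each term, using dx_k ∧ dx_i ∧ dx_j = sgn(permutation) dx_{(a)} ∧ dx_{(b)} ∧ dx_{(c)} with (a < b < c) sorted:
  d(x^2 + 3*x*z + y*z) includes (∂/∂z)(x^2 + 3*x*z + y*z) dz = (3*x + y) dz, which multiplied by dx ∧ dy gives (3*x + y) dx ∧ dy ∧ dz
  d(x*z + y*z + y) includes (∂/∂x)(x*z + y*z + y) dx = (z) dx, which multiplied by dy ∧ dz gives (z) dx ∧ dy ∧ dz
Collecting like 3-forms: d(omega) = (3*x + y + z) dx ∧ dy ∧ dz.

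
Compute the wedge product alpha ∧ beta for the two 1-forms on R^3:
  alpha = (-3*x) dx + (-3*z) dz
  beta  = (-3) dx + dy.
alpha ∧ beta = (-3*x) dx ∧ dy + (-9*z) dx ∧ dz + (3*z) dy ∧ dz

Distribute the wedge, using dx_i ∧ dx_j = -dx_j ∧ dx_i and dx_i ∧ dx_i = 0. For each pair (i, j) with i < j, the coefficient of dx_i ∧ dx_j in alpha ∧ beta is (alpha_i * beta_j - alpha_j * beta_i). Collecting: alpha ∧ beta = (-3*x) dx ∧ dy + (-9*z) dx ∧ dz + (3*z) dy ∧ dz.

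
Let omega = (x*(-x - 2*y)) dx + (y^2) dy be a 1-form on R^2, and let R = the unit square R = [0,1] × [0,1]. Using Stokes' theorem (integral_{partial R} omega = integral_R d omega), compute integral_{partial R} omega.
integral_(partial R) omega = 1

Stokes: integral_partial_R omega = integral_R d omega with d omega = (∂Q/∂x - ∂P/∂y) dx ∧ dy.
  ∂Q/∂x = 0
  ∂P/∂y = -2*x
  integrand = ∂Q/∂x - ∂P/∂y = 2*x.
Integrating over R: integral_0^1 integral_0^1 (2*x) dx dy = 1.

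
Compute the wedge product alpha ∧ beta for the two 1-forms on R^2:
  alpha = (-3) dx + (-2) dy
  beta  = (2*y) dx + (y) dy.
alpha ∧ beta = (y) dx ∧ dy

Distribute the wedge, using dx_i ∧ dx_j = -dx_j ∧ dx_i and dx_i ∧ dx_i = 0. For each pair (i, j) with i < j, the coefficient of dx_i ∧ dx_j in alpha ∧ beta is (alpha_i * beta_j - alpha_j * beta_i). Collecting: alpha ∧ beta = (y) dx ∧ dy.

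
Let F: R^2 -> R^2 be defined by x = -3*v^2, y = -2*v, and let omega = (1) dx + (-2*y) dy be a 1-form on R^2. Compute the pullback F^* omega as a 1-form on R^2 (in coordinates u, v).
F^* omega = (-14*v) dv

Using F^*(f dg) = (f ∘ F) d(g ∘ F), substitute each coordinate x_i by F_i(u, v) in f_i, and replace dx_i by d F_i = (∂F_i/∂u) du + (∂F_i/∂v) dv.
  For the x component: f_1(F) = 1; d F_1 = (0) du + (-6*v) dv
  For the y component: f_2(F) = 4*v; d F_2 = (0) du + (-2) dv
Combining and collecting du, dv coefficients:
  coeff of du: 0
  coeff of dv: -14*v
F^* omega = (-14*v) dv.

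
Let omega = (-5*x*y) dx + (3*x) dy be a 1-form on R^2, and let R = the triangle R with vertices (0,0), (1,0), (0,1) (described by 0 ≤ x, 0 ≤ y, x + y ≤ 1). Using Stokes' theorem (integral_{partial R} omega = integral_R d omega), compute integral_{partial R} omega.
integral_(partial R) omega = 7/3

Stokes: integral_partial_R omega = integral_R d omega with d omega = (∂Q/∂x - ∂P/∂y) dx ∧ dy.
  ∂Q/∂x = 3
  ∂P/∂y = -5*x
  integrand = ∂Q/∂x - ∂P/∂y = 5*x + 3.
Integrating over R: integral_0^1 integral_0^{1-x} (5*x + 3) dy dx = 7/3.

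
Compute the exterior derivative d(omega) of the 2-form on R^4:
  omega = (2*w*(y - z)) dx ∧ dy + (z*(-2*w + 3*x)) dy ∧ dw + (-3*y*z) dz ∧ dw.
d(omega) = (-2*w) dx ∧ dy ∧ dz + (2*y + z) dx ∧ dy ∧ dw + (2*w - 3*x - 3*z) dy ∧ dz ∧ dw

For a 2-form omega = sum_{i<j} g_{ij} dx_i ∧ dx_j, the exterior derivative is
  d(omega) = sum_{i<j} d(g_{ij}) ∧ dx_i ∧ dx_j = sum_{i<j, k} (∂g_{ij}/∂x_k) dx_k ∧ dx_i ∧ dx_j.
Expand each term, using dx_k ∧ dx_i ∧ dx_j = sgn(permutation) dx_{(a)} ∧ dx_{(b)} ∧ dx_{(c)} with (a < b < c) sorted:
  d(2*w*(y - z)) includes (∂/∂z)(2*w*(y - z)) dz = (-2*w) dz, which multiplied by dx ∧ dy gives (-2*w) dx ∧ dy ∧ dz
  d(2*w*(y - z)) includes (∂/∂w)(2*w*(y - z)) dw = (2*y - 2*z) dw, which multiplied by dx ∧ dy gives (2*y - 2*z) dx ∧ dy ∧ dw
  d(z*(-2*w + 3*x)) includes (∂/∂x)(z*(-2*w + 3*x)) dx = (3*z) dx, which multiplied by dy ∧ dw gives (3*z) dx ∧ dy ∧ dw
  d(z*(-2*w + 3*x)) includes (∂/∂z)(z*(-2*w + 3*x)) dz = (-2*w + 3*x) dz, which multiplied by dy ∧ dw gives (2*w - 3*x) dy ∧ dz ∧ dw
  d(-3*y*z) includes (∂/∂y)(-3*y*z) dy = (-3*z) dy, which multiplied by dz ∧ dw gives (-3*z) dy ∧ dz ∧ dw
Collecting like 3-forms: d(omega) = (-2*w) dx ∧ dy ∧ dz + (2*y + z) dx ∧ dy ∧ dw + (2*w - 3*x - 3*z) dy ∧ dz ∧ dw.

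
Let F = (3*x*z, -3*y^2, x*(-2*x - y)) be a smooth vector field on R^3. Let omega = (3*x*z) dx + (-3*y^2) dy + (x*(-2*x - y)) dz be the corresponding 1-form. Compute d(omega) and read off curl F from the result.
d(omega) = (-x) dy ∧ dz + (7*x + y) dz ∧ dx + (0) dx ∧ dy; curl F = (-x, 7*x + y, 0)

d omega = sum_{i<j} (∂f_j/∂x_i - ∂f_i/∂x_j) dx_i ∧ dx_j. Under the identification (dy ∧ dz, dz ∧ dx, dx ∧ dy) ↔ (e_x, e_y, e_z), the coefficients are exactly the components of curl F. Compute:
  ∂R/∂y - ∂Q/∂z = (-x) - (0) = -x
  ∂P/∂z - ∂R/∂x = (3*x) - (-4*x - y) = 7*x + y
  ∂Q/∂x - ∂P/∂y = (0) - (0) = 0.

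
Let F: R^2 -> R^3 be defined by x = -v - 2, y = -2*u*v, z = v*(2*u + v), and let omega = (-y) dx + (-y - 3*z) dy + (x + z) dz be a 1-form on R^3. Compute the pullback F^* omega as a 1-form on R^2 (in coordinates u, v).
F^* omega = (2*v*(6*u*v + 4*v^2 - v - 2)) du + (12*u^2*v + 12*u*v^2 - 4*u*v - 4*u + 2*v^3 - 2*v^2 - 4*v) dv

Using F^*(f dg) = (f ∘ F) d(g ∘ F), substitute each coordinate x_i by F_i(u, v) in f_i, and replace dx_i by d F_i = (∂F_i/∂u) du + (∂F_i/∂v) dv.
  For the x component: f_1(F) = 2*u*v; d F_1 = (0) du + (-1) dv
  For the y component: f_2(F) = v*(-4*u - 3*v); d F_2 = (-2*v) du + (-2*u) dv
  For the z component: f_3(F) = 2*u*v + v^2 - v - 2; d F_3 = (2*v) du + (2*u + 2*v) dv
Combining and collecting du, dv coefficients:
  coeff of du: 2*v*(6*u*v + 4*v^2 - v - 2)
  coeff of dv: 12*u^2*v + 12*u*v^2 - 4*u*v - 4*u + 2*v^3 - 2*v^2 - 4*v
F^* omega = (2*v*(6*u*v + 4*v^2 - v - 2)) du + (12*u^2*v + 12*u*v^2 - 4*u*v - 4*u + 2*v^3 - 2*v^2 - 4*v) dv.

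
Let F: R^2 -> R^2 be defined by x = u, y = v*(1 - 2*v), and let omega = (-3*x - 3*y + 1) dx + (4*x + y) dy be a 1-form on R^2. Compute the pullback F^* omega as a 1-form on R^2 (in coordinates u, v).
F^* omega = (-3*u + 6*v^2 - 3*v + 1) du + (-16*u*v + 4*u + 8*v^3 - 6*v^2 + v) dv

Using F^*(f dg) = (f ∘ F) d(g ∘ F), substitute each coordinate x_i by F_i(u, v) in f_i, and replace dx_i by d F_i = (∂F_i/∂u) du + (∂F_i/∂v) dv.
  For the x component: f_1(F) = -3*u + 6*v^2 - 3*v + 1; d F_1 = (1) du + (0) dv
  For the y component: f_2(F) = 4*u - 2*v^2 + v; d F_2 = (0) du + (1 - 4*v) dv
Combining and collecting du, dv coefficients:
  coeff of du: -3*u + 6*v^2 - 3*v + 1
  coeff of dv: -16*u*v + 4*u + 8*v^3 - 6*v^2 + v
F^* omega = (-3*u + 6*v^2 - 3*v + 1) du + (-16*u*v + 4*u + 8*v^3 - 6*v^2 + v) dv.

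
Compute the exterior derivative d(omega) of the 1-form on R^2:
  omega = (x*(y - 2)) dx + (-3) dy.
d(omega) = (-x) dx ∧ dy

For a 1-form omega = sum_i f_i dx_i, the exterior derivative is
  d(omega) = sum_{i < j} (∂f_j/∂x_i - ∂f_i/∂x_j) dx_i ∧ dx_j.
  coefficient of dx ∧ dy: ∂f_2/∂x - ∂f_1/∂y = ∂(-3)/∂x - ∂(x*(y - 2))/∂y = -x
Assembling: d(omega) = (-x) dx ∧ dy.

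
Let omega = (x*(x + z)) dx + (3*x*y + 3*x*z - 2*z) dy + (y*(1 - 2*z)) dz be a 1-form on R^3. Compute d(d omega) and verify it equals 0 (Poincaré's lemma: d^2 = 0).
d(d omega) = 0

Step 1: d omega = sum_{i<j} (∂f_j/∂x_i - ∂f_i/∂x_j) dx_i ∧ dx_j:
  coeff of dx ∧ dy: 3*y + 3*z
  coeff of dx ∧ dz: -x
  coeff of dy ∧ dz: -3*x - 2*z + 3
Step 2: Apply d again to each 2-form coefficient. The only possible 3-form in R^3 is dx ∧ dy ∧ dz, with coefficient
  ∂(coeff of dy∧dz)/∂x - ∂(coeff of dx∧dz)/∂y + ∂(coeff of dx∧dy)/∂z
  = ∂/∂x (-3*x - 2*z + 3) - ∂/∂y (-x) + ∂/∂z (3*y + 3*z).
Each of these terms simplifies to sums of mixed partials that cancel in pairs. The result is 0 (by equality of mixed partials for smooth functions — Schwarz / Clairaut).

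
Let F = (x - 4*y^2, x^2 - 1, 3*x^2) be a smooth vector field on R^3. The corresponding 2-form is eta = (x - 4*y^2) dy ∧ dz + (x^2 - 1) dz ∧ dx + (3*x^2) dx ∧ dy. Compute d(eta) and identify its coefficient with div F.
d(eta) = (1) dx ∧ dy ∧ dz; div F = 1

For a 2-form in R^3 of the form above, applying d gives a 3-form with coefficient ∂P/∂x + ∂Q/∂y + ∂R/∂z:
  ∂P/∂x = 1
  ∂Q/∂y = 0
  ∂R/∂z = 0
Sum = 1, which is exactly div F.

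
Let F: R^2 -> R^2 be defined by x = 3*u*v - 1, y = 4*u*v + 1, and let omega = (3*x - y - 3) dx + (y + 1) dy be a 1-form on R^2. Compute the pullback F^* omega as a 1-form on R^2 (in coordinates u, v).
F^* omega = (v*(31*u*v - 13)) du + (u*(31*u*v - 13)) dv

Using F^*(f dg) = (f ∘ F) d(g ∘ F), substitute each coordinate x_i by F_i(u, v) in f_i, and replace dx_i by d F_i = (∂F_i/∂u) du + (∂F_i/∂v) dv.
  For the x component: f_1(F) = 5*u*v - 7; d F_1 = (3*v) du + (3*u) dv
  For the y component: f_2(F) = 4*u*v + 2; d F_2 = (4*v) du + (4*u) dv
Combining and collecting du, dv coefficients:
  coeff of du: v*(31*u*v - 13)
  coeff of dv: u*(31*u*v - 13)
F^* omega = (v*(31*u*v - 13)) du + (u*(31*u*v - 13)) dv.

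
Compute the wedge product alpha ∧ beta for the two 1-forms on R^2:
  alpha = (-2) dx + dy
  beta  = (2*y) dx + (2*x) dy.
alpha ∧ beta = (-4*x - 2*y) dx ∧ dy

Distribute the wedge, using dx_i ∧ dx_j = -dx_j ∧ dx_i and dx_i ∧ dx_i = 0. For each pair (i, j) with i < j, the coefficient of dx_i ∧ dx_j in alpha ∧ beta is (alpha_i * beta_j - alpha_j * beta_i). Collecting: alpha ∧ beta = (-4*x - 2*y) dx ∧ dy.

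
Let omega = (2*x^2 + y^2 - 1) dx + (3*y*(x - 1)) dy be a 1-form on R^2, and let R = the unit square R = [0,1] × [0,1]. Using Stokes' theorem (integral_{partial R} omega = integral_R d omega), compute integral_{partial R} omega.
integral_(partial R) omega = 1/2

Stokes: integral_partial_R omega = integral_R d omega with d omega = (∂Q/∂x - ∂P/∂y) dx ∧ dy.
  ∂Q/∂x = 3*y
  ∂P/∂y = 2*y
  integrand = ∂Q/∂x - ∂P/∂y = y.
Integrating over R: integral_0^1 integral_0^1 (y) dx dy = 1/2.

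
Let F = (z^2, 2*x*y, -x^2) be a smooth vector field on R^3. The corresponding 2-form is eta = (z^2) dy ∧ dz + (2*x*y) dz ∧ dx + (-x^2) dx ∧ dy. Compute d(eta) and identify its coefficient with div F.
d(eta) = (2*x) dx ∧ dy ∧ dz; div F = 2*x

For a 2-form in R^3 of the form above, applying d gives a 3-form with coefficient ∂P/∂x + ∂Q/∂y + ∂R/∂z:
  ∂P/∂x = 0
  ∂Q/∂y = 2*x
  ∂R/∂z = 0
Sum = 2*x, which is exactly div F.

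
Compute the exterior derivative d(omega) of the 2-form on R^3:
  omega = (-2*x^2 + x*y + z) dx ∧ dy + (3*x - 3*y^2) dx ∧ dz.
d(omega) = (6*y + 1) dx ∧ dy ∧ dz

For a 2-form omega = sum_{i<j} g_{ij} dx_i ∧ dx_j, the exterior derivative is
  d(omega) = sum_{i<j} d(g_{ij}) ∧ dx_i ∧ dx_j = sum_{i<j, k} (∂g_{ij}/∂x_k) dx_k ∧ dx_i ∧ dx_j.
Expand each term, using dx_k ∧ dx_i ∧ dx_j = sgn(permutation) dx_{(a)} ∧ dx_{(b)} ∧ dx_{(c)} with (a < b < c) sorted:
  d(-2*x^2 + x*y + z) includes (∂/∂z)(-2*x^2 + x*y + z) dz = (1) dz, which multiplied by dx ∧ dy gives (1) dx ∧ dy ∧ dz
  d(3*x - 3*y^2) includes (∂/∂y)(3*x - 3*y^2) dy = (-6*y) dy, which multiplied by dx ∧ dz gives (6*y) dx ∧ dy ∧ dz
Collecting like 3-forms: d(omega) = (6*y + 1) dx ∧ dy ∧ dz.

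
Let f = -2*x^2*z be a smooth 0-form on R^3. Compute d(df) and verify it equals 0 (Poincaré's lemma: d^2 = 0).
d(df) = 0

Step 1: df = sum_i (∂f/∂x_i) dx_i = (-4*x*z) dx + (0) dy + (-2*x^2) dz.
Step 2: Apply d again. Using the 1-form formula, the coefficient of dx ∧ dy in d(df) is ∂^2 f/∂x ∂y - ∂^2 f/∂y ∂x = (0) - (0) = 0 (equality of mixed partials for smooth f).
Similarly for dx ∧ dz and dy ∧ dz — all coefficients vanish. So d(df) = 0.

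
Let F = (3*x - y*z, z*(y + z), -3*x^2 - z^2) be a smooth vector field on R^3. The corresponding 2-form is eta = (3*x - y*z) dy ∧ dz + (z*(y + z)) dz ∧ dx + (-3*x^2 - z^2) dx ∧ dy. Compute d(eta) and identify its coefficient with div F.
d(eta) = (3 - z) dx ∧ dy ∧ dz; div F = 3 - z

For a 2-form in R^3 of the form above, applying d gives a 3-form with coefficient ∂P/∂x + ∂Q/∂y + ∂R/∂z:
  ∂P/∂x = 3
  ∂Q/∂y = z
  ∂R/∂z = -2*z
Sum = 3 - z, which is exactly div F.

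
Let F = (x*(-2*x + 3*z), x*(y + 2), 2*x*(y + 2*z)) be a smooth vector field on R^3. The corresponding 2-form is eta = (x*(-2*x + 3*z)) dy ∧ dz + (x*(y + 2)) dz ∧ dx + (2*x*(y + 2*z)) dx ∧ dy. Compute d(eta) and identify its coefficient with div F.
d(eta) = (x + 3*z) dx ∧ dy ∧ dz; div F = x + 3*z

For a 2-form in R^3 of the form above, applying d gives a 3-form with coefficient ∂P/∂x + ∂Q/∂y + ∂R/∂z:
  ∂P/∂x = -4*x + 3*z
  ∂Q/∂y = x
  ∂R/∂z = 4*x
Sum = x + 3*z, which is exactly div F.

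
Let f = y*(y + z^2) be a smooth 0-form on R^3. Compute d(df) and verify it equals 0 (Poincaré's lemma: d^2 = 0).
d(df) = 0

Step 1: df = sum_i (∂f/∂x_i) dx_i = (0) dx + (2*y + z^2) dy + (2*y*z) dz.
Step 2: Apply d again. Using the 1-form formula, the coefficient of dx ∧ dy in d(df) is ∂^2 f/∂x ∂y - ∂^2 f/∂y ∂x = (0) - (0) = 0 (equality of mixed partials for smooth f).
Similarly for dx ∧ dz and dy ∧ dz — all coefficients vanish. So d(df) = 0.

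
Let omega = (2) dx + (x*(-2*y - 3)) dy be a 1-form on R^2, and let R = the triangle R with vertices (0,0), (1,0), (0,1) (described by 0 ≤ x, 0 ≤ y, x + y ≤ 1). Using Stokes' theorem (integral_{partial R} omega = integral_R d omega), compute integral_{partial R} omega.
integral_(partial R) omega = -11/6

Stokes: integral_partial_R omega = integral_R d omega with d omega = (∂Q/∂x - ∂P/∂y) dx ∧ dy.
  ∂Q/∂x = -2*y - 3
  ∂P/∂y = 0
  integrand = ∂Q/∂x - ∂P/∂y = -2*y - 3.
Integrating over R: integral_0^1 integral_0^{1-x} (-2*y - 3) dy dx = -11/6.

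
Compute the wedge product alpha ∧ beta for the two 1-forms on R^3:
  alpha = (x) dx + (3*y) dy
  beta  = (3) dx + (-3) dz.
alpha ∧ beta = (-3*x) dx ∧ dz + (-9*y) dx ∧ dy + (-9*y) dy ∧ dz

Distribute the wedge, using dx_i ∧ dx_j = -dx_j ∧ dx_i and dx_i ∧ dx_i = 0. For each pair (i, j) with i < j, the coefficient of dx_i ∧ dx_j in alpha ∧ beta is (alpha_i * beta_j - alpha_j * beta_i). Collecting: alpha ∧ beta = (-3*x) dx ∧ dz + (-9*y) dx ∧ dy + (-9*y) dy ∧ dz.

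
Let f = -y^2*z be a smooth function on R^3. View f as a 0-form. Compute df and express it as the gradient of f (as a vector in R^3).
df = (0) dx + (-2*y*z) dy + (-y^2) dz; grad f = (0, -2*y*z, -y^2)

For a 0-form f, d f = (∂f/∂x) dx + (∂f/∂y) dy + (∂f/∂z) dz. The components of the vector representation are exactly the entries of grad f in Cartesian coordinates:
  ∂f/∂x = 0
  ∂f/∂y = -2*y*z
  ∂f/∂z = -y^2.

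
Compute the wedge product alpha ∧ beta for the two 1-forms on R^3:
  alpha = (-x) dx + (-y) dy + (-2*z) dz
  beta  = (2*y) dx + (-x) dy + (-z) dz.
alpha ∧ beta = (x^2 + 2*y^2) dx ∧ dy + (z*(x + 4*y)) dx ∧ dz + (z*(-2*x + y)) dy ∧ dz

Distribute the wedge, using dx_i ∧ dx_j = -dx_j ∧ dx_i and dx_i ∧ dx_i = 0. For each pair (i, j) with i < j, the coefficient of dx_i ∧ dx_j in alpha ∧ beta is (alpha_i * beta_j - alpha_j * beta_i). Collecting: alpha ∧ beta = (x^2 + 2*y^2) dx ∧ dy + (z*(x + 4*y)) dx ∧ dz + (z*(-2*x + y)) dy ∧ dz.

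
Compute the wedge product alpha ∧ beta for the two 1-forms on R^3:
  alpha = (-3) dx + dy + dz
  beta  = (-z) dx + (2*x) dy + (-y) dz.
alpha ∧ beta = (-6*x + z) dx ∧ dy + (3*y + z) dx ∧ dz + (-2*x - y) dy ∧ dz

Distribute the wedge, using dx_i ∧ dx_j = -dx_j ∧ dx_i and dx_i ∧ dx_i = 0. For each pair (i, j) with i < j, the coefficient of dx_i ∧ dx_j in alpha ∧ beta is (alpha_i * beta_j - alpha_j * beta_i). Collecting: alpha ∧ beta = (-6*x + z) dx ∧ dy + (3*y + z) dx ∧ dz + (-2*x - y) dy ∧ dz.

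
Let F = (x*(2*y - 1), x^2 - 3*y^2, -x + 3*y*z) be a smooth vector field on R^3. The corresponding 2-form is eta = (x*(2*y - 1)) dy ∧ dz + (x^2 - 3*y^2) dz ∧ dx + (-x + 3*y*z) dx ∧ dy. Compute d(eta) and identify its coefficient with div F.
d(eta) = (-y - 1) dx ∧ dy ∧ dz; div F = -y - 1

For a 2-form in R^3 of the form above, applying d gives a 3-form with coefficient ∂P/∂x + ∂Q/∂y + ∂R/∂z:
  ∂P/∂x = 2*y - 1
  ∂Q/∂y = -6*y
  ∂R/∂z = 3*y
Sum = -y - 1, which is exactly div F.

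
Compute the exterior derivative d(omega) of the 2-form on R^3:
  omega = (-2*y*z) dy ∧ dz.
d(omega) = 0

For a 2-form omega = sum_{i<j} g_{ij} dx_i ∧ dx_j, the exterior derivative is
  d(omega) = sum_{i<j} d(g_{ij}) ∧ dx_i ∧ dx_j = sum_{i<j, k} (∂g_{ij}/∂x_k) dx_k ∧ dx_i ∧ dx_j.
Expand each term, using dx_k ∧ dx_i ∧ dx_j = sgn(permutation) dx_{(a)} ∧ dx_{(b)} ∧ dx_{(c)} with (a < b < c) sorted:

Collecting like 3-forms: d(omega) = 0.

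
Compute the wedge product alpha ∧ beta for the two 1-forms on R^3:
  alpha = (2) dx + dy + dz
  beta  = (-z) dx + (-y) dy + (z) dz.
alpha ∧ beta = (-2*y + z) dx ∧ dy + (3*z) dx ∧ dz + (y + z) dy ∧ dz

Distribute the wedge, using dx_i ∧ dx_j = -dx_j ∧ dx_i and dx_i ∧ dx_i = 0. For each pair (i, j) with i < j, the coefficient of dx_i ∧ dx_j in alpha ∧ beta is (alpha_i * beta_j - alpha_j * beta_i). Collecting: alpha ∧ beta = (-2*y + z) dx ∧ dy + (3*z) dx ∧ dz + (y + z) dy ∧ dz.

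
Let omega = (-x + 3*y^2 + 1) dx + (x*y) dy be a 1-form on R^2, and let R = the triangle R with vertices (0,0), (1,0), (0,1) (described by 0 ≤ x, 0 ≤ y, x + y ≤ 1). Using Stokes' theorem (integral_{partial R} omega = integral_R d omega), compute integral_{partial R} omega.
integral_(partial R) omega = -5/6

Stokes: integral_partial_R omega = integral_R d omega with d omega = (∂Q/∂x - ∂P/∂y) dx ∧ dy.
  ∂Q/∂x = y
  ∂P/∂y = 6*y
  integrand = ∂Q/∂x - ∂P/∂y = -5*y.
Integrating over R: integral_0^1 integral_0^{1-x} (-5*y) dy dx = -5/6.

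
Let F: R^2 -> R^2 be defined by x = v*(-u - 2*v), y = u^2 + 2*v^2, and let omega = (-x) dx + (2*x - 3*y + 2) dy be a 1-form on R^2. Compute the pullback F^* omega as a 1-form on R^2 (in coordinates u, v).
F^* omega = (-6*u^3 - 4*u^2*v - 21*u*v^2 + 4*u - 2*v^3) du + (v*(-13*u^2 - 14*u*v - 48*v^2 + 8)) dv

Using F^*(f dg) = (f ∘ F) d(g ∘ F), substitute each coordinate x_i by F_i(u, v) in f_i, and replace dx_i by d F_i = (∂F_i/∂u) du + (∂F_i/∂v) dv.
  For the x component: f_1(F) = v*(u + 2*v); d F_1 = (-v) du + (-u - 4*v) dv
  For the y component: f_2(F) = -3*u^2 - 2*u*v - 10*v^2 + 2; d F_2 = (2*u) du + (4*v) dv
Combining and collecting du, dv coefficients:
  coeff of du: -6*u^3 - 4*u^2*v - 21*u*v^2 + 4*u - 2*v^3
  coeff of dv: v*(-13*u^2 - 14*u*v - 48*v^2 + 8)
F^* omega = (-6*u^3 - 4*u^2*v - 21*u*v^2 + 4*u - 2*v^3) du + (v*(-13*u^2 - 14*u*v - 48*v^2 + 8)) dv.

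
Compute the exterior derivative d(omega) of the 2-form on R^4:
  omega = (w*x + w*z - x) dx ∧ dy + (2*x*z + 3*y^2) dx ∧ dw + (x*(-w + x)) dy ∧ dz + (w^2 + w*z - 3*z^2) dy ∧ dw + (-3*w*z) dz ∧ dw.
d(omega) = (2*x) dx ∧ dy ∧ dz + (x - 6*y + z) dx ∧ dy ∧ dw + (-2*x) dx ∧ dz ∧ dw + (-w - x + 6*z) dy ∧ dz ∧ dw

For a 2-form omega = sum_{i<j} g_{ij} dx_i ∧ dx_j, the exterior derivative is
  d(omega) = sum_{i<j} d(g_{ij}) ∧ dx_i ∧ dx_j = sum_{i<j, k} (∂g_{ij}/∂x_k) dx_k ∧ dx_i ∧ dx_j.
Expand each term, using dx_k ∧ dx_i ∧ dx_j = sgn(permutation) dx_{(a)} ∧ dx_{(b)} ∧ dx_{(c)} with (a < b < c) sorted:
  d(w*x + w*z - x) includes (∂/∂z)(w*x + w*z - x) dz = (w) dz, which multiplied by dx ∧ dy gives (w) dx ∧ dy ∧ dz
  d(w*x + w*z - x) includes (∂/∂w)(w*x + w*z - x) dw = (x + z) dw, which multiplied by dx ∧ dy gives (x + z) dx ∧ dy ∧ dw
  d(2*x*z + 3*y^2) includes (∂/∂y)(2*x*z + 3*y^2) dy = (6*y) dy, which multiplied by dx ∧ dw gives (-6*y) dx ∧ dy ∧ dw
  d(2*x*z + 3*y^2) includes (∂/∂z)(2*x*z + 3*y^2) dz = (2*x) dz, which multiplied by dx ∧ dw gives (-2*x) dx ∧ dz ∧ dw
  d(x*(-w + x)) includes (∂/∂x)(x*(-w + x)) dx = (-w + 2*x) dx, which multiplied by dy ∧ dz gives (-w + 2*x) dx ∧ dy ∧ dz
  d(x*(-w + x)) includes (∂/∂w)(x*(-w + x)) dw = (-x) dw, which multiplied by dy ∧ dz gives (-x) dy ∧ dz ∧ dw
  d(w^2 + w*z - 3*z^2) includes (∂/∂z)(w^2 + w*z - 3*z^2) dz = (w - 6*z) dz, which multiplied by dy ∧ dw gives (-w + 6*z) dy ∧ dz ∧ dw
Collecting like 3-forms: d(omega) = (2*x) dx ∧ dy ∧ dz + (x - 6*y + z) dx ∧ dy ∧ dw + (-2*x) dx ∧ dz ∧ dw + (-w - x + 6*z) dy ∧ dz ∧ dw.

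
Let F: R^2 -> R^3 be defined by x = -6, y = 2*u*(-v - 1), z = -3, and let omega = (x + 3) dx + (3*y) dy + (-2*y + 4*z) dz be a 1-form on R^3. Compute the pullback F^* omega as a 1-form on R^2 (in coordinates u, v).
F^* omega = (12*u*(v^2 + 2*v + 1)) du + (12*u^2*(v + 1)) dv

Using F^*(f dg) = (f ∘ F) d(g ∘ F), substitute each coordinate x_i by F_i(u, v) in f_i, and replace dx_i by d F_i = (∂F_i/∂u) du + (∂F_i/∂v) dv.
  For the x component: f_1(F) = -3; d F_1 = (0) du + (0) dv
  For the y component: f_2(F) = 6*u*(-v - 1); d F_2 = (-2*v - 2) du + (-2*u) dv
  For the z component: f_3(F) = 4*u*v + 4*u - 12; d F_3 = (0) du + (0) dv
Combining and collecting du, dv coefficients:
  coeff of du: 12*u*(v^2 + 2*v + 1)
  coeff of dv: 12*u^2*(v + 1)
F^* omega = (12*u*(v^2 + 2*v + 1)) du + (12*u^2*(v + 1)) dv.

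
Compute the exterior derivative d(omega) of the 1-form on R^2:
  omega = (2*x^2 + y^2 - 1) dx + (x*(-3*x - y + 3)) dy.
d(omega) = (-6*x - 3*y + 3) dx ∧ dy

For a 1-form omega = sum_i f_i dx_i, the exterior derivative is
  d(omega) = sum_{i < j} (∂f_j/∂x_i - ∂f_i/∂x_j) dx_i ∧ dx_j.
  coefficient of dx ∧ dy: ∂f_2/∂x - ∂f_1/∂y = ∂(x*(-3*x - y + 3))/∂x - ∂(2*x^2 + y^2 - 1)/∂y = -6*x - 3*y + 3
Assembling: d(omega) = (-6*x - 3*y + 3) dx ∧ dy.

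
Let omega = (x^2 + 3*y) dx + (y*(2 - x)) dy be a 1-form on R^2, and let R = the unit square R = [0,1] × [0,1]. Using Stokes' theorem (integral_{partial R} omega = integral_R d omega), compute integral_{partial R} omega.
integral_(partial R) omega = -7/2

Stokes: integral_partial_R omega = integral_R d omega with d omega = (∂Q/∂x - ∂P/∂y) dx ∧ dy.
  ∂Q/∂x = -y
  ∂P/∂y = 3
  integrand = ∂Q/∂x - ∂P/∂y = -y - 3.
Integrating over R: integral_0^1 integral_0^1 (-y - 3) dx dy = -7/2.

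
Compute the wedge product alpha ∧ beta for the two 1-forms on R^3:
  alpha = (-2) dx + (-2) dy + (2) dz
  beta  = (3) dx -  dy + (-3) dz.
alpha ∧ beta = (8) dx ∧ dy + (8) dy ∧ dz

Distribute the wedge, using dx_i ∧ dx_j = -dx_j ∧ dx_i and dx_i ∧ dx_i = 0. For each pair (i, j) with i < j, the coefficient of dx_i ∧ dx_j in alpha ∧ beta is (alpha_i * beta_j - alpha_j * beta_i). Collecting: alpha ∧ beta = (8) dx ∧ dy + (8) dy ∧ dz.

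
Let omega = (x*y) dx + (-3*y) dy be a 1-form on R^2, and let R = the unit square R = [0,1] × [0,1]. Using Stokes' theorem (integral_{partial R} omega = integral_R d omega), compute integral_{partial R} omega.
integral_(partial R) omega = -1/2

Stokes: integral_partial_R omega = integral_R d omega with d omega = (∂Q/∂x - ∂P/∂y) dx ∧ dy.
  ∂Q/∂x = 0
  ∂P/∂y = x
  integrand = ∂Q/∂x - ∂P/∂y = -x.
Integrating over R: integral_0^1 integral_0^1 (-x) dx dy = -1/2.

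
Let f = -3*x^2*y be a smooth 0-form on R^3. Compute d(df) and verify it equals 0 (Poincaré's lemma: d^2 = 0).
d(df) = 0

Step 1: df = sum_i (∂f/∂x_i) dx_i = (-6*x*y) dx + (-3*x^2) dy + (0) dz.
Step 2: Apply d again. Using the 1-form formula, the coefficient of dx ∧ dy in d(df) is ∂^2 f/∂x ∂y - ∂^2 f/∂y ∂x = (-6*x) - (-6*x) = 0 (equality of mixed partials for smooth f).
Similarly for dx ∧ dz and dy ∧ dz — all coefficients vanish. So d(df) = 0.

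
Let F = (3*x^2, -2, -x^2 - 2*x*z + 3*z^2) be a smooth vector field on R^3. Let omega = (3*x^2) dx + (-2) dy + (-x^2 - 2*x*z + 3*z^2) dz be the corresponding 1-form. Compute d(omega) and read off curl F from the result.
d(omega) = (0) dy ∧ dz + (2*x + 2*z) dz ∧ dx + (0) dx ∧ dy; curl F = (0, 2*x + 2*z, 0)

d omega = sum_{i<j} (∂f_j/∂x_i - ∂f_i/∂x_j) dx_i ∧ dx_j. Under the identification (dy ∧ dz, dz ∧ dx, dx ∧ dy) ↔ (e_x, e_y, e_z), the coefficients are exactly the components of curl F. Compute:
  ∂R/∂y - ∂Q/∂z = (0) - (0) = 0
  ∂P/∂z - ∂R/∂x = (0) - (-2*x - 2*z) = 2*x + 2*z
  ∂Q/∂x - ∂P/∂y = (0) - (0) = 0.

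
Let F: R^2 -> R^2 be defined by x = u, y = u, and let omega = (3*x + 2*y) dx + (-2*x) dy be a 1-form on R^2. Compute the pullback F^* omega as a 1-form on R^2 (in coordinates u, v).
F^* omega = (3*u) du

Using F^*(f dg) = (f ∘ F) d(g ∘ F), substitute each coordinate x_i by F_i(u, v) in f_i, and replace dx_i by d F_i = (∂F_i/∂u) du + (∂F_i/∂v) dv.
  For the x component: f_1(F) = 5*u; d F_1 = (1) du + (0) dv
  For the y component: f_2(F) = -2*u; d F_2 = (1) du + (0) dv
Combining and collecting du, dv coefficients:
  coeff of du: 3*u
  coeff of dv: 0
F^* omega = (3*u) du.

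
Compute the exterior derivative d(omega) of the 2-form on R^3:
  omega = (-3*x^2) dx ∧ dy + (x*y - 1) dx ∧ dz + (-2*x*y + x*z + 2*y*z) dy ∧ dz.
d(omega) = (-x - 2*y + z) dx ∧ dy ∧ dz

For a 2-form omega = sum_{i<j} g_{ij} dx_i ∧ dx_j, the exterior derivative is
  d(omega) = sum_{i<j} d(g_{ij}) ∧ dx_i ∧ dx_j = sum_{i<j, k} (∂g_{ij}/∂x_k) dx_k ∧ dx_i ∧ dx_j.
Expand each term, using dx_k ∧ dx_i ∧ dx_j = sgn(permutation) dx_{(a)} ∧ dx_{(b)} ∧ dx_{(c)} with (a < b < c) sorted:
  d(x*y - 1) includes (∂/∂y)(x*y - 1) dy = (x) dy, which multiplied by dx ∧ dz gives (-x) dx ∧ dy ∧ dz
  d(-2*x*y + x*z + 2*y*z) includes (∂/∂x)(-2*x*y + x*z + 2*y*z) dx = (-2*y + z) dx, which multiplied by dy ∧ dz gives (-2*y + z) dx ∧ dy ∧ dz
Collecting like 3-forms: d(omega) = (-x - 2*y + z) dx ∧ dy ∧ dz.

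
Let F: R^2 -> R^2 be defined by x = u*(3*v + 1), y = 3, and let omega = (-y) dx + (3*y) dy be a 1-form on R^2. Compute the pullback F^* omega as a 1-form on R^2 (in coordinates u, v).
F^* omega = (-9*v - 3) du + (-9*u) dv

Using F^*(f dg) = (f ∘ F) d(g ∘ F), substitute each coordinate x_i by F_i(u, v) in f_i, and replace dx_i by d F_i = (∂F_i/∂u) du + (∂F_i/∂v) dv.
  For the x component: f_1(F) = -3; d F_1 = (3*v + 1) du + (3*u) dv
  For the y component: f_2(F) = 9; d F_2 = (0) du + (0) dv
Combining and collecting du, dv coefficients:
  coeff of du: -9*v - 3
  coeff of dv: -9*u
F^* omega = (-9*v - 3) du + (-9*u) dv.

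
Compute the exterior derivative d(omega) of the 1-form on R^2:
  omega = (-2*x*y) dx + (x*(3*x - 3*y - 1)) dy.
d(omega) = (8*x - 3*y - 1) dx ∧ dy

For a 1-form omega = sum_i f_i dx_i, the exterior derivative is
  d(omega) = sum_{i < j} (∂f_j/∂x_i - ∂f_i/∂x_j) dx_i ∧ dx_j.
  coefficient of dx ∧ dy: ∂f_2/∂x - ∂f_1/∂y = ∂(x*(3*x - 3*y - 1))/∂x - ∂(-2*x*y)/∂y = 8*x - 3*y - 1
Assembling: d(omega) = (8*x - 3*y - 1) dx ∧ dy.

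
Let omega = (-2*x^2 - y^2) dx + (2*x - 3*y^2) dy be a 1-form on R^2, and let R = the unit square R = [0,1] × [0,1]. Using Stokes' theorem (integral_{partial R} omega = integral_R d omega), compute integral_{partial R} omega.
integral_(partial R) omega = 3

Stokes: integral_partial_R omega = integral_R d omega with d omega = (∂Q/∂x - ∂P/∂y) dx ∧ dy.
  ∂Q/∂x = 2
  ∂P/∂y = -2*y
  integrand = ∂Q/∂x - ∂P/∂y = 2*y + 2.
Integrating over R: integral_0^1 integral_0^1 (2*y + 2) dx dy = 3.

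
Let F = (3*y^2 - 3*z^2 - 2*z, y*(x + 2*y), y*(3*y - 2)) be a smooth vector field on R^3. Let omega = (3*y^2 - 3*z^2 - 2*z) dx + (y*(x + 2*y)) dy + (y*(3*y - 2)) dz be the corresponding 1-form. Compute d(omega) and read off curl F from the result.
d(omega) = (6*y - 2) dy ∧ dz + (-6*z - 2) dz ∧ dx + (-5*y) dx ∧ dy; curl F = (6*y - 2, -6*z - 2, -5*y)

d omega = sum_{i<j} (∂f_j/∂x_i - ∂f_i/∂x_j) dx_i ∧ dx_j. Under the identification (dy ∧ dz, dz ∧ dx, dx ∧ dy) ↔ (e_x, e_y, e_z), the coefficients are exactly the components of curl F. Compute:
  ∂R/∂y - ∂Q/∂z = (6*y - 2) - (0) = 6*y - 2
  ∂P/∂z - ∂R/∂x = (-6*z - 2) - (0) = -6*z - 2
  ∂Q/∂x - ∂P/∂y = (y) - (6*y) = -5*y.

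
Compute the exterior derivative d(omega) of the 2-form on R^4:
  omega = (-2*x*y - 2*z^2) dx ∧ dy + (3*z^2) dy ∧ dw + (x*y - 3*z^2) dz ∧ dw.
d(omega) = (-4*z) dx ∧ dy ∧ dz + (x - 6*z) dy ∧ dz ∧ dw + (y) dx ∧ dz ∧ dw

For a 2-form omega = sum_{i<j} g_{ij} dx_i ∧ dx_j, the exterior derivative is
  d(omega) = sum_{i<j} d(g_{ij}) ∧ dx_i ∧ dx_j = sum_{i<j, k} (∂g_{ij}/∂x_k) dx_k ∧ dx_i ∧ dx_j.
Expand each term, using dx_k ∧ dx_i ∧ dx_j = sgn(permutation) dx_{(a)} ∧ dx_{(b)} ∧ dx_{(c)} with (a < b < c) sorted:
  d(-2*x*y - 2*z^2) includes (∂/∂z)(-2*x*y - 2*z^2) dz = (-4*z) dz, which multiplied by dx ∧ dy gives (-4*z) dx ∧ dy ∧ dz
  d(3*z^2) includes (∂/∂z)(3*z^2) dz = (6*z) dz, which multiplied by dy ∧ dw gives (-6*z) dy ∧ dz ∧ dw
  d(x*y - 3*z^2) includes (∂/∂x)(x*y - 3*z^2) dx = (y) dx, which multiplied by dz ∧ dw gives (y) dx ∧ dz ∧ dw
  d(x*y - 3*z^2) includes (∂/∂y)(x*y - 3*z^2) dy = (x) dy, which multiplied by dz ∧ dw gives (x) dy ∧ dz ∧ dw
Collecting like 3-forms: d(omega) = (-4*z) dx ∧ dy ∧ dz + (x - 6*z) dy ∧ dz ∧ dw + (y) dx ∧ dz ∧ dw.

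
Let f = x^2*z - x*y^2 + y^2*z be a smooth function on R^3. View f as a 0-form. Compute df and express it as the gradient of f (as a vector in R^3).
df = (2*x*z - y^2) dx + (2*y*(-x + z)) dy + (x^2 + y^2) dz; grad f = (2*x*z - y^2, 2*y*(-x + z), x^2 + y^2)

For a 0-form f, d f = (∂f/∂x) dx + (∂f/∂y) dy + (∂f/∂z) dz. The components of the vector representation are exactly the entries of grad f in Cartesian coordinates:
  ∂f/∂x = 2*x*z - y^2
  ∂f/∂y = 2*y*(-x + z)
  ∂f/∂z = x^2 + y^2.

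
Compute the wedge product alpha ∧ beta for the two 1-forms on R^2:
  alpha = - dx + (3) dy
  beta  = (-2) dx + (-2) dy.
alpha ∧ beta = (8) dx ∧ dy

Distribute the wedge, using dx_i ∧ dx_j = -dx_j ∧ dx_i and dx_i ∧ dx_i = 0. For each pair (i, j) with i < j, the coefficient of dx_i ∧ dx_j in alpha ∧ beta is (alpha_i * beta_j - alpha_j * beta_i). Collecting: alpha ∧ beta = (8) dx ∧ dy.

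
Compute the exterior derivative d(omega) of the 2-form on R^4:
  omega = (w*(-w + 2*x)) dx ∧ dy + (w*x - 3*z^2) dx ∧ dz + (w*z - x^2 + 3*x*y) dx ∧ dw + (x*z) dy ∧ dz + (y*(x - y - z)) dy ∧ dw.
d(omega) = (-2*w - x + y) dx ∧ dy ∧ dw + (-w + x) dx ∧ dz ∧ dw + (z) dx ∧ dy ∧ dz + (y) dy ∧ dz ∧ dw

For a 2-form omega = sum_{i<j} g_{ij} dx_i ∧ dx_j, the exterior derivative is
  d(omega) = sum_{i<j} d(g_{ij}) ∧ dx_i ∧ dx_j = sum_{i<j, k} (∂g_{ij}/∂x_k) dx_k ∧ dx_i ∧ dx_j.
Expand each term, using dx_k ∧ dx_i ∧ dx_j = sgn(permutation) dx_{(a)} ∧ dx_{(b)} ∧ dx_{(c)} with (a < b < c) sorted:
  d(w*(-w + 2*x)) includes (∂/∂w)(w*(-w + 2*x)) dw = (-2*w + 2*x) dw, which multiplied by dx ∧ dy gives (-2*w + 2*x) dx ∧ dy ∧ dw
  d(w*x - 3*z^2) includes (∂/∂w)(w*x - 3*z^2) dw = (x) dw, which multiplied by dx ∧ dz gives (x) dx ∧ dz ∧ dw
  d(w*z - x^2 + 3*x*y) includes (∂/∂y)(w*z - x^2 + 3*x*y) dy = (3*x) dy, which multiplied by dx ∧ dw gives (-3*x) dx ∧ dy ∧ dw
  d(w*z - x^2 + 3*x*y) includes (∂/∂z)(w*z - x^2 + 3*x*y) dz = (w) dz, which multiplied by dx ∧ dw gives (-w) dx ∧ dz ∧ dw
  d(x*z) includes (∂/∂x)(x*z) dx = (z) dx, which multiplied by dy ∧ dz gives (z) dx ∧ dy ∧ dz
  d(y*(x - y - z)) includes (∂/∂x)(y*(x - y - z)) dx = (y) dx, which multiplied by dy ∧ dw gives (y) dx ∧ dy ∧ dw
  d(y*(x - y - z)) includes (∂/∂z)(y*(x - y - z)) dz = (-y) dz, which multiplied by dy ∧ dw gives (y) dy ∧ dz ∧ dw
Collecting like 3-forms: d(omega) = (-2*w - x + y) dx ∧ dy ∧ dw + (-w + x) dx ∧ dz ∧ dw + (z) dx ∧ dy ∧ dz + (y) dy ∧ dz ∧ dw.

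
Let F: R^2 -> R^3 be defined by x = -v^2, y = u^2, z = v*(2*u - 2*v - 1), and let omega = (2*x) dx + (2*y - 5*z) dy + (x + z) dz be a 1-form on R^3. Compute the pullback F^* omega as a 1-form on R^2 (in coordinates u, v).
F^* omega = (4*u^3 - 20*u^2*v + 24*u*v^2 + 10*u*v - 6*v^3 - 2*v^2) du + (v*(4*u^2 - 14*u*v - 4*u + 16*v^2 + 7*v + 1)) dv

Using F^*(f dg) = (f ∘ F) d(g ∘ F), substitute each coordinate x_i by F_i(u, v) in f_i, and replace dx_i by d F_i = (∂F_i/∂u) du + (∂F_i/∂v) dv.
  For the x component: f_1(F) = -2*v^2; d F_1 = (0) du + (-2*v) dv
  For the y component: f_2(F) = 2*u^2 - 10*u*v + 10*v^2 + 5*v; d F_2 = (2*u) du + (0) dv
  For the z component: f_3(F) = v*(2*u - 3*v - 1); d F_3 = (2*v) du + (2*u - 4*v - 1) dv
Combining and collecting du, dv coefficients:
  coeff of du: 4*u^3 - 20*u^2*v + 24*u*v^2 + 10*u*v - 6*v^3 - 2*v^2
  coeff of dv: v*(4*u^2 - 14*u*v - 4*u + 16*v^2 + 7*v + 1)
F^* omega = (4*u^3 - 20*u^2*v + 24*u*v^2 + 10*u*v - 6*v^3 - 2*v^2) du + (v*(4*u^2 - 14*u*v - 4*u + 16*v^2 + 7*v + 1)) dv.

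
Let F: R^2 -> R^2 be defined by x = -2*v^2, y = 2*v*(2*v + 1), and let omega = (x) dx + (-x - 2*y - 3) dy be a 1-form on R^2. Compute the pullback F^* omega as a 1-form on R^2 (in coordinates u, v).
F^* omega = (-40*v^3 - 44*v^2 - 32*v - 6) dv

Using F^*(f dg) = (f ∘ F) d(g ∘ F), substitute each coordinate x_i by F_i(u, v) in f_i, and replace dx_i by d F_i = (∂F_i/∂u) du + (∂F_i/∂v) dv.
  For the x component: f_1(F) = -2*v^2; d F_1 = (0) du + (-4*v) dv
  For the y component: f_2(F) = -6*v^2 - 4*v - 3; d F_2 = (0) du + (8*v + 2) dv
Combining and collecting du, dv coefficients:
  coeff of du: 0
  coeff of dv: -40*v^3 - 44*v^2 - 32*v - 6
F^* omega = (-40*v^3 - 44*v^2 - 32*v - 6) dv.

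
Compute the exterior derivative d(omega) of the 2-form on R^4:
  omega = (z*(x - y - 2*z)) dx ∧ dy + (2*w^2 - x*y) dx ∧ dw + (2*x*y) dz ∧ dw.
d(omega) = (x - y - 4*z) dx ∧ dy ∧ dz + (x) dx ∧ dy ∧ dw + (2*y) dx ∧ dz ∧ dw + (2*x) dy ∧ dz ∧ dw

For a 2-form omega = sum_{i<j} g_{ij} dx_i ∧ dx_j, the exterior derivative is
  d(omega) = sum_{i<j} d(g_{ij}) ∧ dx_i ∧ dx_j = sum_{i<j, k} (∂g_{ij}/∂x_k) dx_k ∧ dx_i ∧ dx_j.
Expand each term, using dx_k ∧ dx_i ∧ dx_j = sgn(permutation) dx_{(a)} ∧ dx_{(b)} ∧ dx_{(c)} with (a < b < c) sorted:
  d(z*(x - y - 2*z)) includes (∂/∂z)(z*(x - y - 2*z)) dz = (x - y - 4*z) dz, which multiplied by dx ∧ dy gives (x - y - 4*z) dx ∧ dy ∧ dz
  d(2*w^2 - x*y) includes (∂/∂y)(2*w^2 - x*y) dy = (-x) dy, which multiplied by dx ∧ dw gives (x) dx ∧ dy ∧ dw
  d(2*x*y) includes (∂/∂x)(2*x*y) dx = (2*y) dx, which multiplied by dz ∧ dw gives (2*y) dx ∧ dz ∧ dw
  d(2*x*y) includes (∂/∂y)(2*x*y) dy = (2*x) dy, which multiplied by dz ∧ dw gives (2*x) dy ∧ dz ∧ dw
Collecting like 3-forms: d(omega) = (x - y - 4*z) dx ∧ dy ∧ dz + (x) dx ∧ dy ∧ dw + (2*y) dx ∧ dz ∧ dw + (2*x) dy ∧ dz ∧ dw.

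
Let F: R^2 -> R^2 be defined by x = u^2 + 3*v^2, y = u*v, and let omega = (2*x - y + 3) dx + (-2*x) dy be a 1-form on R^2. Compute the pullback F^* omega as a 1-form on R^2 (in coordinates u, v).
F^* omega = (4*u^3 - 4*u^2*v + 12*u*v^2 + 6*u - 6*v^3) du + (-2*u^3 + 12*u^2*v - 12*u*v^2 + 36*v^3 + 18*v) dv

Using F^*(f dg) = (f ∘ F) d(g ∘ F), substitute each coordinate x_i by F_i(u, v) in f_i, and replace dx_i by d F_i = (∂F_i/∂u) du + (∂F_i/∂v) dv.
  For the x component: f_1(F) = 2*u^2 - u*v + 6*v^2 + 3; d F_1 = (2*u) du + (6*v) dv
  For the y component: f_2(F) = -2*u^2 - 6*v^2; d F_2 = (v) du + (u) dv
Combining and collecting du, dv coefficients:
  coeff of du: 4*u^3 - 4*u^2*v + 12*u*v^2 + 6*u - 6*v^3
  coeff of dv: -2*u^3 + 12*u^2*v - 12*u*v^2 + 36*v^3 + 18*v
F^* omega = (4*u^3 - 4*u^2*v + 12*u*v^2 + 6*u - 6*v^3) du + (-2*u^3 + 12*u^2*v - 12*u*v^2 + 36*v^3 + 18*v) dv.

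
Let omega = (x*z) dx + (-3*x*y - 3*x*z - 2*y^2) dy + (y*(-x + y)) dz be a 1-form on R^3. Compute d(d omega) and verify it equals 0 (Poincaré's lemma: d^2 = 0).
d(d omega) = 0

Step 1: d omega = sum_{i<j} (∂f_j/∂x_i - ∂f_i/∂x_j) dx_i ∧ dx_j:
  coeff of dx ∧ dy: -3*y - 3*z
  coeff of dx ∧ dz: -x - y
  coeff of dy ∧ dz: 2*x + 2*y
Step 2: Apply d again to each 2-form coefficient. The only possible 3-form in R^3 is dx ∧ dy ∧ dz, with coefficient
  ∂(coeff of dy∧dz)/∂x - ∂(coeff of dx∧dz)/∂y + ∂(coeff of dx∧dy)/∂z
  = ∂/∂x (2*x + 2*y) - ∂/∂y (-x - y) + ∂/∂z (-3*y - 3*z).
Each of these terms simplifies to sums of mixed partials that cancel in pairs. The result is 0 (by equality of mixed partials for smooth functions — Schwarz / Clairaut).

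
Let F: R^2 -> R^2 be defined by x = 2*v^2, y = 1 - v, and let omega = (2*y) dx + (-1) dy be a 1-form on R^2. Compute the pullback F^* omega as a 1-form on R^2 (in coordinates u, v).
F^* omega = (-8*v^2 + 8*v + 1) dv

Using F^*(f dg) = (f ∘ F) d(g ∘ F), substitute each coordinate x_i by F_i(u, v) in f_i, and replace dx_i by d F_i = (∂F_i/∂u) du + (∂F_i/∂v) dv.
  For the x component: f_1(F) = 2 - 2*v; d F_1 = (0) du + (4*v) dv
  For the y component: f_2(F) = -1; d F_2 = (0) du + (-1) dv
Combining and collecting du, dv coefficients:
  coeff of du: 0
  coeff of dv: -8*v^2 + 8*v + 1
F^* omega = (-8*v^2 + 8*v + 1) dv.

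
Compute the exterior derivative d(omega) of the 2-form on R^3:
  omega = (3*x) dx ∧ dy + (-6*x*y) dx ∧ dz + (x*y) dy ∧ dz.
d(omega) = (6*x + y) dx ∧ dy ∧ dz

For a 2-form omega = sum_{i<j} g_{ij} dx_i ∧ dx_j, the exterior derivative is
  d(omega) = sum_{i<j} d(g_{ij}) ∧ dx_i ∧ dx_j = sum_{i<j, k} (∂g_{ij}/∂x_k) dx_k ∧ dx_i ∧ dx_j.
Expand each term, using dx_k ∧ dx_i ∧ dx_j = sgn(permutation) dx_{(a)} ∧ dx_{(b)} ∧ dx_{(c)} with (a < b < c) sorted:
  d(-6*x*y) includes (∂/∂y)(-6*x*y) dy = (-6*x) dy, which multiplied by dx ∧ dz gives (6*x) dx ∧ dy ∧ dz
  d(x*y) includes (∂/∂x)(x*y) dx = (y) dx, which multiplied by dy ∧ dz gives (y) dx ∧ dy ∧ dz
Collecting like 3-forms: d(omega) = (6*x + y) dx ∧ dy ∧ dz.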